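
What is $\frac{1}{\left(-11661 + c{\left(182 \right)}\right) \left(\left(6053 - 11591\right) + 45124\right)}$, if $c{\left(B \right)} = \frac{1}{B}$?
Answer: $- \frac{91}{42006703693} \approx -2.1663 \cdot 10^{-9}$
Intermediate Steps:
$\frac{1}{\left(-11661 + c{\left(182 \right)}\right) \left(\left(6053 - 11591\right) + 45124\right)} = \frac{1}{\left(-11661 + \frac{1}{182}\right) \left(\left(6053 - 11591\right) + 45124\right)} = \frac{1}{\left(- \frac{2122301}{182}\right) \left(-5538 + 45124\right)} = \frac{1}{\left(- \frac{2122301}{182}\right) 39586} = \frac{1}{- \frac{42006703693}{91}} = - \frac{91}{42006703693}$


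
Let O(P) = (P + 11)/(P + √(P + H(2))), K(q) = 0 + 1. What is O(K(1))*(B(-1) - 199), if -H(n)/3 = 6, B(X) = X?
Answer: 2400*I/(√17 - I) ≈ -133.33 + 549.75*I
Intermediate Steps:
K(q) = 1
H(n) = -18 (H(n) = -3*6 = -18)
O(P) = (11 + P)/(P + √(-18 + P)) (O(P) = (P + 11)/(P + √(P - 18)) = (11 + P)/(P + √(-18 + P)))
O(K(1))*(B(-1) - 199) = ((11 + 1)/(1 + √(-18 + 1)))*(-1 - 199) = (12/(1 + √(-17)))*(-200) = (12/(1 + I*√17))*(-200) = -2400/(1 + I*√17)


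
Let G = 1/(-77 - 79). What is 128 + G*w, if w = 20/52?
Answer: 259579/2028 ≈ 128.00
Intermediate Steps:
G = -1/156 (G = 1/(-156) = -1/156 ≈ -0.0064103)
w = 5/13 (w = 20*(1/52) = 5/13 ≈ 0.38462)
128 + G*w = 128 - 1/156*5/13 = 128 - 5/2028 = 259579/2028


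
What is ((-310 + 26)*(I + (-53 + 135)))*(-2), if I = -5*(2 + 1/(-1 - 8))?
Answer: 370904/9 ≈ 41212.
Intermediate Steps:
I = -85/9 (I = -5*(2 + 1/(-9)) = -5*(2 - ⅑) = -5*17/9 = -85/9 ≈ -9.4444)
((-310 + 26)*(I + (-53 + 135)))*(-2) = ((-310 + 26)*(-85/9 + (-53 + 135)))*(-2) = -284*(-85/9 + 82)*(-2) = -284*653/9*(-2) = -185452/9*(-2) = 370904/9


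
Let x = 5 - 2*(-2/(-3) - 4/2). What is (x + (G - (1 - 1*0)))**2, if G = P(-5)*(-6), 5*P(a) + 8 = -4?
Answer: 99856/225 ≈ 443.80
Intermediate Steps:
P(a) = -12/5 (P(a) = -8/5 + (1/5)*(-4) = -8/5 - 4/5 = -12/5)
G = 72/5 (G = -12/5*(-6) = 72/5 ≈ 14.400)
x = 23/3 (x = 5 - 2*(-2*(-1/3) - 4*1/2) = 5 - 2*(2/3 - 2) = 5 - 2*(-4/3) = 5 + 8/3 = 23/3 ≈ 7.6667)
(x + (G - (1 - 1*0)))**2 = (23/3 + (72/5 - (1 - 1*0)))**2 = (23/3 + (72/5 - (1 + 0)))**2 = (23/3 + (72/5 - 1*1))**2 = (23/3 + (72/5 - 1))**2 = (23/3 + 67/5)**2 = (316/15)**2 = 99856/225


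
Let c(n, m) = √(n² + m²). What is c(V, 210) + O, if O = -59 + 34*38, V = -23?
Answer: 1233 + √44629 ≈ 1444.3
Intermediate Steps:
O = 1233 (O = -59 + 1292 = 1233)
c(n, m) = √(m² + n²)
c(V, 210) + O = √(210² + (-23)²) + 1233 = √(44100 + 529) + 1233 = √44629 + 1233 = 1233 + √44629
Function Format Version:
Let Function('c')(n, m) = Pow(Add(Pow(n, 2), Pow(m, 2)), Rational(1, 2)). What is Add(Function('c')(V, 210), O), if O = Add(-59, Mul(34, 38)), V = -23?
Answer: Add(1233, Pow(44629, Rational(1, 2))) ≈ 1444.3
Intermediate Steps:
O = 1233 (O = Add(-59, 1292) = 1233)
Function('c')(n, m) = Pow(Add(Pow(m, 2), Pow(n, 2)), Rational(1, 2))
Add(Function('c')(V, 210), O) = Add(Pow(Add(Pow(210, 2), Pow(-23, 2)), Rational(1, 2)), 1233) = Add(Pow(Add(44100, 529), Rational(1, 2)), 1233) = Add(Pow(44629, Rational(1, 2)), 1233) = Add(1233, Pow(44629, Rational(1, 2)))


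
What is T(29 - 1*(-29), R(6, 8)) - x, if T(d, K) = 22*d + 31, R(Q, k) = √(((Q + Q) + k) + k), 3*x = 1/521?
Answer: 2042840/1563 ≈ 1307.0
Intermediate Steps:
x = 1/1563 (x = (⅓)/521 = (⅓)*(1/521) = 1/1563 ≈ 0.00063980)
R(Q, k) = √(2*Q + 2*k) (R(Q, k) = √((2*Q + k) + k) = √((k + 2*Q) + k) = √(2*Q + 2*k))
T(d, K) = 31 + 22*d
T(29 - 1*(-29), R(6, 8)) - x = (31 + 22*(29 - 1*(-29))) - 1*1/1563 = (31 + 22*(29 + 29)) - 1/1563 = (31 + 22*58) - 1/1563 = (31 + 1276) - 1/1563 = 1307 - 1/1563 = 2042840/1563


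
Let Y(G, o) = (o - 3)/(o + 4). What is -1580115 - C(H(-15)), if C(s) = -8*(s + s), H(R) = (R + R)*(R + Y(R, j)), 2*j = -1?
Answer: -1572435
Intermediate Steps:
j = -1/2 (j = (1/2)*(-1) = -1/2 ≈ -0.50000)
Y(G, o) = (-3 + o)/(4 + o)
H(R) = 2*R*(-1 + R) (H(R) = (R + R)*(R + (-3 - 1/2)/(4 - 1/2)) = (2*R)*(R - 7/2/(7/2)) = (2*R)*(R + (2/7)*(-7/2)) = (2*R)*(R - 1) = (2*R)*(-1 + R) = 2*R*(-1 + R))
C(s) = -16*s
-1580115 - C(H(-15)) = -1580115 - (-16)*2*(-15)*(-1 - 15) = -1580115 - (-16)*2*(-15)*(-16) = -1580115 - (-16)*480 = -1580115 - 1*(-7680) = -1580115 + 7680 = -1572435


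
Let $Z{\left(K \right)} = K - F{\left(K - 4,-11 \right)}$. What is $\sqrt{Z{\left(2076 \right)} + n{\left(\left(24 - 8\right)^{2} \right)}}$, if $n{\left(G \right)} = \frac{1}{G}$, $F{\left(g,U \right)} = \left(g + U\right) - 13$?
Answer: $\frac{\sqrt{7169}}{16} \approx 5.2919$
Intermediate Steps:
$F{\left(g,U \right)} = -13 + U + g$ ($F{\left(g,U \right)} = \left(U + g\right) - 13 = -13 + U + g$)
$Z{\left(K \right)} = 28$ ($Z{\left(K \right)} = K - \left(-13 - 11 + \left(K - 4\right)\right) = K - \left(-13 - 11 + \left(-4 + K\right)\right) = K - \left(-28 + K\right) = 28$)
$\sqrt{Z{\left(2076 \right)} + n{\left(\left(24 - 8\right)^{2} \right)}} = \sqrt{28 + \frac{1}{\left(24 - 8\right)^{2}}} = \sqrt{28 + \frac{1}{16^{2}}} = \sqrt{28 + \frac{1}{256}} = \sqrt{\frac{7169}{256}} = \frac{\sqrt{7169}}{16}$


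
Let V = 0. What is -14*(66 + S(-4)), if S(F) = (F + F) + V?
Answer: -812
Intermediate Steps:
S(F) = 2*F (S(F) = (F + F) + 0 = 2*F + 0 = 2*F)
-14*(66 + S(-4)) = -14*(66 + 2*(-4)) = -14*(66 - 8) = -14*58 = -812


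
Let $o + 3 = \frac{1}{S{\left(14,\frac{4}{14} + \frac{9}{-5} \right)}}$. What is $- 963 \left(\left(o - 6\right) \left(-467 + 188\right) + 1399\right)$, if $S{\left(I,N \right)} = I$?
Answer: $- \frac{52445943}{14} \approx -3.7461 \cdot 10^{6}$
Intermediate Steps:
$o = - \frac{41}{14}$ ($o = -3 + \frac{1}{14} = - \frac{41}{14} \approx -2.9286$)
$- 963 \left(\left(o - 6\right) \left(-467 + 188\right) + 1399\right) = - 963 \left(\left(- \frac{41}{14} - 6\right) \left(-467 + 188\right) + 1399\right) = - 963 \left(\left(- \frac{125}{14}\right) \left(-279\right) + 1399\right) = - 963 \left(\frac{34875}{14} + 1399\right) = \left(-963\right) \frac{54461}{14} = - \frac{52445943}{14}$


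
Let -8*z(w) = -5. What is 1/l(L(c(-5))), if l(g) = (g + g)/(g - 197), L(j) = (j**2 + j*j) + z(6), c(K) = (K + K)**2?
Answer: 158429/320010 ≈ 0.49508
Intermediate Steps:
z(w) = 5/8 (z(w) = -1/8*(-5) = 5/8)
c(K) = 4*K**2 (c(K) = (2*K)**2 = 4*K**2)
L(j) = 5/8 + 2*j**2 (L(j) = (j**2 + j*j) + 5/8 = (j**2 + j**2) + 5/8 = 2*j**2 + 5/8 = 5/8 + 2*j**2)
l(g) = 2*g/(-197 + g) (l(g) = (2*g)/(-197 + g) = 2*g/(-197 + g))
1/l(L(c(-5))) = 1/(2*(5/8 + 2*(4*(-5)**2)**2)/(-197 + (5/8 + 2*(4*(-5)**2)**2))) = 1/(2*(5/8 + 2*(4*25)**2)/(-197 + (5/8 + 2*(4*25)**2))) = 1/(2*(5/8 + 2*100**2)/(-197 + (5/8 + 2*100**2))) = 1/(2*(5/8 + 2*10000)/(-197 + (5/8 + 2*10000))) = 1/(2*(5/8 + 20000)/(-197 + (5/8 + 20000))) = 1/(2*(160005/8)/(-197 + 160005/8)) = 1/(2*(160005/8)/(158429/8)) = 1/(2*(160005/8)*(8/158429)) = 1/(320010/158429) = 158429/320010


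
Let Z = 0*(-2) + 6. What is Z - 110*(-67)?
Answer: 7376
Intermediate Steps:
Z = 6 (Z = 0 + 6 = 6)
Z - 110*(-67) = 6 - 110*(-67) = 6 + 7370 = 7376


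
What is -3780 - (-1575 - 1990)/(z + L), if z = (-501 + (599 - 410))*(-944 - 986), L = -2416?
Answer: -2267028755/599744 ≈ -3780.0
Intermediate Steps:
z = 602160 (z = (-501 + 189)*(-1930) = -312*(-1930) = 602160)
-3780 - (-1575 - 1990)/(z + L) = -3780 - (-1575 - 1990)/(602160 - 2416) = -3780 - (-3565)/599744 = -3780 - 1*(-3565/599744) = -3780 + 3565/599744 = -2267028755/599744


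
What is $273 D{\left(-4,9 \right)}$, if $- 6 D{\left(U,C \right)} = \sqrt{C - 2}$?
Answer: $- \frac{91 \sqrt{7}}{2} \approx -120.38$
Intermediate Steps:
$D{\left(U,C \right)} = - \frac{\sqrt{-2 + C}}{6}$ ($D{\left(U,C \right)} = - \frac{\sqrt{C - 2}}{6} = - \frac{\sqrt{-2 + C}}{6}$)
$273 D{\left(-4,9 \right)} = 273 \left(- \frac{\sqrt{-2 + 9}}{6}\right) = 273 \left(- \frac{\sqrt{7}}{6}\right) = - \frac{91 \sqrt{7}}{2}$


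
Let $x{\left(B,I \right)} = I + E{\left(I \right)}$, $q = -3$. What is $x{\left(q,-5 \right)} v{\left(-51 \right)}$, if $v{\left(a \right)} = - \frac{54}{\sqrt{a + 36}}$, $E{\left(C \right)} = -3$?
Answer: $- \frac{144 i \sqrt{15}}{5} \approx - 111.54 i$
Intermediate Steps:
$x{\left(B,I \right)} = -3 + I$ ($x{\left(B,I \right)} = I - 3 = -3 + I$)
$v{\left(a \right)} = - \frac{54}{\sqrt{36 + a}}$
$x{\left(q,-5 \right)} v{\left(-51 \right)} = \left(-3 - 5\right) \left(- \frac{54}{\sqrt{36 - 51}}\right) = - 8 \left(- \frac{54}{i \sqrt{15}}\right) = - 8 \left(- 54 \left(- \frac{i \sqrt{15}}{15}\right)\right) = - 8 \frac{18 i \sqrt{15}}{5} = - \frac{144 i \sqrt{15}}{5}$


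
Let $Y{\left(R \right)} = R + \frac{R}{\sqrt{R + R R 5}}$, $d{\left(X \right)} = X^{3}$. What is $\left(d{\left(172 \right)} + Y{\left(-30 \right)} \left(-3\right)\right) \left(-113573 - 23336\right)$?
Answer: $-696666649042 - \frac{410727 \sqrt{4470}}{149} \approx -6.9667 \cdot 10^{11}$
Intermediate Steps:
$Y{\left(R \right)} = R + \frac{R}{\sqrt{R + 5 R^{2}}}$ ($Y{\left(R \right)} = R + \frac{R}{\sqrt{R + R^{2} \cdot 5}} = R + \frac{R}{\sqrt{R + 5 R^{2}}}$)
$\left(d{\left(172 \right)} + Y{\left(-30 \right)} \left(-3\right)\right) \left(-113573 - 23336\right) = \left(172^{3} + \left(-30 - \frac{30}{\sqrt{-30 + 5 \left(-30\right)^{2}}}\right) \left(-3\right)\right) \left(-113573 - 23336\right) = \left(5088448 + \left(-30 - \frac{30}{\sqrt{-30 + 5 \cdot 900}}\right) \left(-3\right)\right) \left(-136909\right) = \left(5088448 + \left(-30 - \frac{30}{\sqrt{-30 + 4500}}\right) \left(-3\right)\right) \left(-136909\right) = \left(5088448 + \left(-30 - \frac{30}{\sqrt{4470}}\right) \left(-3\right)\right) \left(-136909\right) = \left(5088448 + \left(-30 - 30 \frac{\sqrt{4470}}{4470}\right) \left(-3\right)\right) \left(-136909\right) = \left(5088448 + \left(-30 - \frac{\sqrt{4470}}{149}\right) \left(-3\right)\right) \left(-136909\right) = \left(5088448 + \left(90 + \frac{3 \sqrt{4470}}{149}\right)\right) \left(-136909\right) = \left(5088538 + \frac{3 \sqrt{4470}}{149}\right) \left(-136909\right) = -696666649042 - \frac{410727 \sqrt{4470}}{149}$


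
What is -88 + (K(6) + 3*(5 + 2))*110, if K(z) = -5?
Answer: 1672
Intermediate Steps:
-88 + (K(6) + 3*(5 + 2))*110 = -88 + (-5 + 3*(5 + 2))*110 = -88 + (-5 + 3*7)*110 = -88 + (-5 + 21)*110 = -88 + 16*110 = -88 + 1760 = 1672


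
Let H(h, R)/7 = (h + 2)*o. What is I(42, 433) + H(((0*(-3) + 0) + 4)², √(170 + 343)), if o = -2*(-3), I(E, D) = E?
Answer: 798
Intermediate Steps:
o = 6
H(h, R) = 84 + 42*h (H(h, R) = 7*((h + 2)*6) = 7*((2 + h)*6) = 7*(12 + 6*h) = 84 + 42*h)
I(42, 433) + H(((0*(-3) + 0) + 4)², √(170 + 343)) = 42 + (84 + 42*((0*(-3) + 0) + 4)²) = 42 + (84 + 42*((0 + 0) + 4)²) = 42 + (84 + 42*(0 + 4)²) = 42 + (84 + 42*4²) = 42 + (84 + 42*16) = 42 + (84 + 672) = 42 + 756 = 798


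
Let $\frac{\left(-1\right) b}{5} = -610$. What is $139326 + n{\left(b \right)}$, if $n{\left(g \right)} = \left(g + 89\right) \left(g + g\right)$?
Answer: $19287226$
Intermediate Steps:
$b = 3050$ ($b = \left(-5\right) \left(-610\right) = 3050$)
$n{\left(g \right)} = 2 g \left(89 + g\right)$ ($n{\left(g \right)} = \left(89 + g\right) 2 g = 2 g \left(89 + g\right)$)
$139326 + n{\left(b \right)} = 139326 + 2 \cdot 3050 \left(89 + 3050\right) = 139326 + 2 \cdot 3050 \cdot 3139 = 139326 + 19147900 = 19287226$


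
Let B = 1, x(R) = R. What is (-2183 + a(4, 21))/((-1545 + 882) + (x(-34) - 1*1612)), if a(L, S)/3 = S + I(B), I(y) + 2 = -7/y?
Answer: 2147/2309 ≈ 0.92984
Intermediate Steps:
I(y) = -2 - 7/y
a(L, S) = -27 + 3*S (a(L, S) = 3*(S + (-2 - 7/1)) = 3*(S + (-2 - 7*1)) = 3*(S + (-2 - 7)) = 3*(S - 9) = 3*(-9 + S) = -27 + 3*S)
(-2183 + a(4, 21))/((-1545 + 882) + (x(-34) - 1*1612)) = (-2183 + (-27 + 3*21))/((-1545 + 882) + (-34 - 1*1612)) = (-2183 + (-27 + 63))/(-663 + (-34 - 1612)) = (-2183 + 36)/(-663 - 1646) = -2147/(-2309) = -2147*(-1/2309) = 2147/2309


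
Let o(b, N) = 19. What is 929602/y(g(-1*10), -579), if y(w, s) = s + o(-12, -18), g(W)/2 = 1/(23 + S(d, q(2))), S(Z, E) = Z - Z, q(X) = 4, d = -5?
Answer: -464801/280 ≈ -1660.0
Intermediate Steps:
S(Z, E) = 0
g(W) = 2/23 (g(W) = 2/(23 + 0) = 2/23)
y(w, s) = 19 + s (y(w, s) = s + 19 = 19 + s)
929602/y(g(-1*10), -579) = 929602/(19 - 579) = 929602/(-560) = 929602*(-1/560) = -464801/280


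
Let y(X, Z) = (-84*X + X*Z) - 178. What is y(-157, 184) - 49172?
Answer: -65050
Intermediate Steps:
y(X, Z) = -178 - 84*X + X*Z
y(-157, 184) - 49172 = (-178 - 84*(-157) - 157*184) - 49172 = (-178 + 13188 - 28888) - 49172 = -15878 - 49172 = -65050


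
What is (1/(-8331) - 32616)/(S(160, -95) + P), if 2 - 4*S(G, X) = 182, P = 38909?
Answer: -271723897/323775984 ≈ -0.83923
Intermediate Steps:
S(G, X) = -45 (S(G, X) = 1/2 - 1/4*182 = 1/2 - 91/2 = -45)
(1/(-8331) - 32616)/(S(160, -95) + P) = (1/(-8331) - 32616)/(-45 + 38909) = (-1/8331 - 32616)/38864 = -271723897/8331*1/38864 = -271723897/323775984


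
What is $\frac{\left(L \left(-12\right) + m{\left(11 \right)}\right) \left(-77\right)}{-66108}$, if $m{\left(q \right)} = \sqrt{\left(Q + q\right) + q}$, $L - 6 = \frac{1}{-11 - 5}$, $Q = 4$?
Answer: $- \frac{1045}{12592} + \frac{11 \sqrt{26}}{9444} \approx -0.07705$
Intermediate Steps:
$L = \frac{95}{16}$ ($L = 6 + \frac{1}{-11 - 5} = 6 + \frac{1}{-16} = 6 - \frac{1}{16} = \frac{95}{16} \approx 5.9375$)
$m{\left(q \right)} = \sqrt{4 + 2 q}$ ($m{\left(q \right)} = \sqrt{\left(4 + q\right) + q} = \sqrt{4 + 2 q}$)
$\frac{\left(L \left(-12\right) + m{\left(11 \right)}\right) \left(-77\right)}{-66108} = \frac{\left(\frac{95}{16} \left(-12\right) + \sqrt{4 + 2 \cdot 11}\right) \left(-77\right)}{-66108} = \left(- \frac{285}{4} + \sqrt{4 + 22}\right) \left(-77\right) \left(- \frac{1}{66108}\right) = \left(- \frac{285}{4} + \sqrt{26}\right) \left(-77\right) \left(- \frac{1}{66108}\right) = \left(\frac{21945}{4} - 77 \sqrt{26}\right) \left(- \frac{1}{66108}\right) = - \frac{1045}{12592} + \frac{11 \sqrt{26}}{9444}$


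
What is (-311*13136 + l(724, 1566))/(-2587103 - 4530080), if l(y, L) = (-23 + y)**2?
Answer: 3593895/7117183 ≈ 0.50496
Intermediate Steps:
(-311*13136 + l(724, 1566))/(-2587103 - 4530080) = (-311*13136 + (-23 + 724)**2)/(-2587103 - 4530080) = (-4085296 + 701**2)/(-7117183) = (-4085296 + 491401)*(-1/7117183) = -3593895*(-1/7117183) = 3593895/7117183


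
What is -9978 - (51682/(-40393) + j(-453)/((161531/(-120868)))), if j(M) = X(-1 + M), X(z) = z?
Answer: -67311853098128/6524721683 ≈ -10316.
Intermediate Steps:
j(M) = -1 + M
-9978 - (51682/(-40393) + j(-453)/((161531/(-120868)))) = -9978 - (51682/(-40393) + (-1 - 453)/((161531/(-120868)))) = -9978 - (51682*(-1/40393) - 454/(161531*(-1/120868))) = -9978 - (-51682/40393 - 454/(-161531/120868)) = -9978 - (-51682/40393 - 454*(-120868/161531)) = -9978 - (-51682/40393 + 54874072/161531) = -9978 - 1*2208180145154/6524721683 = -9978 - 2208180145154/6524721683 = -67311853098128/6524721683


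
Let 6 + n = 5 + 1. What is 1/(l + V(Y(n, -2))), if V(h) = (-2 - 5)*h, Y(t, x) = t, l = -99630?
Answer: -1/99630 ≈ -1.0037e-5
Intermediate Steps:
n = 0 (n = -6 + (5 + 1) = -6 + 6 = 0)
V(h) = -7*h
1/(l + V(Y(n, -2))) = 1/(-99630 - 7*0) = 1/(-99630 + 0) = 1/(-99630) = -1/99630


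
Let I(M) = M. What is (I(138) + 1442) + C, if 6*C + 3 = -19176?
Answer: -3233/2 ≈ -1616.5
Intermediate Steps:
C = -6393/2 (C = -1/2 + (1/6)*(-19176) = -1/2 - 3196 = -6393/2 ≈ -3196.5)
(I(138) + 1442) + C = (138 + 1442) - 6393/2 = 1580 - 6393/2 = -3233/2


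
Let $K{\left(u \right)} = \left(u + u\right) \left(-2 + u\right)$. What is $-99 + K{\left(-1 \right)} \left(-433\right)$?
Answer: $-2697$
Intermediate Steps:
$K{\left(u \right)} = 2 u \left(-2 + u\right)$
$-99 + K{\left(-1 \right)} \left(-433\right) = -99 + 2 \left(-1\right) \left(-2 - 1\right) \left(-433\right) = -99 + 2 \left(-1\right) \left(-3\right) \left(-433\right) = -99 + 6 \left(-433\right) = -99 - 2598 = -2697$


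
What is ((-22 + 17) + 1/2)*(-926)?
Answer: 4167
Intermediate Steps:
((-22 + 17) + 1/2)*(-926) = (-5 + ½)*(-926) = -9/2*(-926) = 4167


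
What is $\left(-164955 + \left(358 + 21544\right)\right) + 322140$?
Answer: $179087$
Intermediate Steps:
$\left(-164955 + \left(358 + 21544\right)\right) + 322140 = \left(-164955 + 21902\right) + 322140 = -143053 + 322140 = 179087$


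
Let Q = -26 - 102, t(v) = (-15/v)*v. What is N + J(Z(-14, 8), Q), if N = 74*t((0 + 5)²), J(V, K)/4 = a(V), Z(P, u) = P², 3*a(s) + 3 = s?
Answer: -2558/3 ≈ -852.67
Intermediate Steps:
a(s) = -1 + s/3
t(v) = -15
Q = -128
J(V, K) = -4 + 4*V/3 (J(V, K) = 4*(-1 + V/3) = -4 + 4*V/3)
N = -1110 (N = 74*(-15) = -1110)
N + J(Z(-14, 8), Q) = -1110 + (-4 + (4/3)*(-14)²) = -1110 + (-4 + (4/3)*196) = -1110 + (-4 + 784/3) = -1110 + 772/3 = -2558/3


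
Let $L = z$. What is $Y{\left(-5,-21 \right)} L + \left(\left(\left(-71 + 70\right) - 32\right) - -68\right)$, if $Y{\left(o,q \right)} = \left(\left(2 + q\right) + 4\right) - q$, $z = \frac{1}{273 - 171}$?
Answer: $\frac{596}{17} \approx 35.059$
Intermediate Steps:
$z = \frac{1}{102} \approx 0.0098039$
$L = \frac{1}{102} \approx 0.0098039$
$Y{\left(o,q \right)} = 6$ ($Y{\left(o,q \right)} = \left(6 + q\right) - q = 6$)
$Y{\left(-5,-21 \right)} L + \left(\left(\left(-71 + 70\right) - 32\right) - -68\right) = 6 \cdot \frac{1}{102} + \left(\left(\left(-71 + 70\right) - 32\right) - -68\right) = \frac{1}{17} + \left(\left(-1 - 32\right) + 68\right) = \frac{1}{17} + \left(-33 + 68\right) = \frac{1}{17} + 35 = \frac{596}{17}$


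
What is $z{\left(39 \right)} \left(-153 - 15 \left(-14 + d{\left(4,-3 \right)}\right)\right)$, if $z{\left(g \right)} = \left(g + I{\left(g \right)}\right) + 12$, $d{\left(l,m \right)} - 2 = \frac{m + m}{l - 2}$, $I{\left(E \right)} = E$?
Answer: $6480$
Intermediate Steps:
$d{\left(l,m \right)} = 2 + \frac{2 m}{-2 + l}$ ($d{\left(l,m \right)} = 2 + \frac{m + m}{l - 2} = 2 + \frac{2 m}{-2 + l}$)
$z{\left(g \right)} = 12 + 2 g$ ($z{\left(g \right)} = \left(g + g\right) + 12 = 2 g + 12 = 12 + 2 g$)
$z{\left(39 \right)} \left(-153 - 15 \left(-14 + d{\left(4,-3 \right)}\right)\right) = \left(12 + 2 \cdot 39\right) \left(-153 - 15 \left(-14 + \frac{2 \left(-2 + 4 - 3\right)}{-2 + 4}\right)\right) = \left(12 + 78\right) \left(-153 - 15 \left(-14 + 2 \cdot \frac{1}{2} \left(-1\right)\right)\right) = 90 \left(-153 - 15 \left(-14 + 2 \cdot \frac{1}{2} \left(-1\right)\right)\right) = 90 \left(-153 - 15 \left(-14 - 1\right)\right) = 90 \left(-153 - -225\right) = 90 \left(-153 + 225\right) = 90 \cdot 72 = 6480$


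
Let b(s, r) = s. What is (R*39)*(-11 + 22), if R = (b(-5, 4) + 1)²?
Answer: 6864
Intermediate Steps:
R = 16 (R = (-5 + 1)² = (-4)² = 16)
(R*39)*(-11 + 22) = (16*39)*(-11 + 22) = 624*11 = 6864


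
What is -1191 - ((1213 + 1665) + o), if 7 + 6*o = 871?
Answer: -4213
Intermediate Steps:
o = 144 (o = -7/6 + (1/6)*871 = -7/6 + 871/6 = 144)
-1191 - ((1213 + 1665) + o) = -1191 - ((1213 + 1665) + 144) = -1191 - (2878 + 144) = -1191 - 1*3022 = -1191 - 3022 = -4213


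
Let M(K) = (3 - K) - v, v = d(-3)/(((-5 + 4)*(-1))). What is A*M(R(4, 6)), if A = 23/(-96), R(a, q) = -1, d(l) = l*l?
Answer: 115/96 ≈ 1.1979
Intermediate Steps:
d(l) = l²
A = -23/96 (A = 23*(-1/96) = -23/96 ≈ -0.23958)
v = 9 (v = (-3)²/(((-5 + 4)*(-1))) = 9/((-1*(-1))) = 9/1 = 9*1 = 9)
M(K) = -6 - K (M(K) = (3 - K) - 1*9 = (3 - K) - 9 = -6 - K)
A*M(R(4, 6)) = -23*(-6 - 1*(-1))/96 = -23*(-6 + 1)/96 = -23/96*(-5) = 115/96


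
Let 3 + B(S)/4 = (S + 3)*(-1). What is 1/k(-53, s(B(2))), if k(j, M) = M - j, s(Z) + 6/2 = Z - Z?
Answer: 1/50 ≈ 0.020000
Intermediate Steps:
B(S) = -24 - 4*S (B(S) = -12 + 4*((S + 3)*(-1)) = -12 + 4*((3 + S)*(-1)) = -12 + 4*(-3 - S) = -12 + (-12 - 4*S) = -24 - 4*S)
s(Z) = -3 (s(Z) = -3 + (Z - Z) = -3 + 0 = -3)
1/k(-53, s(B(2))) = 1/(-3 - 1*(-53)) = 1/(-3 + 53) = 1/50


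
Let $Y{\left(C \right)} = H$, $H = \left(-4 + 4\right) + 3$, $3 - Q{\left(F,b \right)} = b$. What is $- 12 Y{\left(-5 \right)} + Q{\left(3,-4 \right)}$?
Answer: $-29$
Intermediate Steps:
$Q{\left(F,b \right)} = 3 - b$
$H = 3$ ($H = 0 + 3 = 3$)
$Y{\left(C \right)} = 3$
$- 12 Y{\left(-5 \right)} + Q{\left(3,-4 \right)} = \left(-12\right) 3 + \left(3 - -4\right) = -36 + \left(3 + 4\right) = -36 + 7 = -29$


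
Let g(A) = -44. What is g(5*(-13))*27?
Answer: -1188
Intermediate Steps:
g(5*(-13))*27 = -44*27 = -1188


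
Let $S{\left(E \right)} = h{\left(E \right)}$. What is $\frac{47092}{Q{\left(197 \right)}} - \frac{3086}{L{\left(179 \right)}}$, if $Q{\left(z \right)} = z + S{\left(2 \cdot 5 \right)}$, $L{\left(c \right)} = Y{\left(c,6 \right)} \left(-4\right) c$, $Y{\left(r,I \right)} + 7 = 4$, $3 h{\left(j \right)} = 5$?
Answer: $\frac{37702699}{160026} \approx 235.6$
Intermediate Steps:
$h{\left(j \right)} = \frac{5}{3}$ ($h{\left(j \right)} = \frac{1}{3} \cdot 5 = \frac{5}{3}$)
$Y{\left(r,I \right)} = -3$ ($Y{\left(r,I \right)} = -7 + 4 = -3$)
$S{\left(E \right)} = \frac{5}{3}$
$L{\left(c \right)} = 12 c$ ($L{\left(c \right)} = \left(-3\right) \left(-4\right) c = 12 c$)
$Q{\left(z \right)} = \frac{5}{3} + z$ ($Q{\left(z \right)} = z + \frac{5}{3} = \frac{5}{3} + z$)
$\frac{47092}{Q{\left(197 \right)}} - \frac{3086}{L{\left(179 \right)}} = \frac{47092}{\frac{5}{3} + 197} - \frac{3086}{12 \cdot 179} = \frac{47092}{\frac{596}{3}} - \frac{3086}{2148} = 47092 \cdot \frac{3}{596} - \frac{1543}{1074} = \frac{35319}{149} - \frac{1543}{1074} = \frac{37702699}{160026}$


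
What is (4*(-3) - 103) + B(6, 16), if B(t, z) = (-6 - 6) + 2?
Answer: -125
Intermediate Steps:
B(t, z) = -10 (B(t, z) = -12 + 2 = -10)
(4*(-3) - 103) + B(6, 16) = (4*(-3) - 103) - 10 = (-12 - 103) - 10 = -115 - 10 = -125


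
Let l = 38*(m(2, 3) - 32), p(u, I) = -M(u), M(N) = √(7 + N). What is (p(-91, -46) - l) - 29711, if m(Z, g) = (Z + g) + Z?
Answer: -28761 - 2*I*√21 ≈ -28761.0 - 9.1651*I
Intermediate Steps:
m(Z, g) = g + 2*Z
p(u, I) = -√(7 + u)
l = -950 (l = 38*((3 + 2*2) - 32) = 38*((3 + 4) - 32) = 38*(7 - 32) = 38*(-25) = -950)
(p(-91, -46) - l) - 29711 = (-√(7 - 91) - 1*(-950)) - 29711 = (-√(-84) + 950) - 29711 = (-2*I*√21 + 950) - 29711 = (950 - 2*I*√21) - 29711 = -28761 - 2*I*√21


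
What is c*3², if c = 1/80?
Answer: 9/80 ≈ 0.11250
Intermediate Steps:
c = 1/80 ≈ 0.012500
c*3² = (1/80)*3² = (1/80)*9 = 9/80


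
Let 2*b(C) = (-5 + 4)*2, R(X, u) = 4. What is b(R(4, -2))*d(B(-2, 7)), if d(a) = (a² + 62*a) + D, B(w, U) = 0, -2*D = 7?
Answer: 7/2 ≈ 3.5000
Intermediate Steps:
D = -7/2 (D = -½*7 = -7/2 ≈ -3.5000)
b(C) = -1 (b(C) = ((-5 + 4)*2)/2 = (-1*2)/2 = (½)*(-2) = -1)
d(a) = -7/2 + a² + 62*a (d(a) = (a² + 62*a) - 7/2 = -7/2 + a² + 62*a)
b(R(4, -2))*d(B(-2, 7)) = -(-7/2 + 0² + 62*0) = -(-7/2 + 0 + 0) = -1*(-7/2) = 7/2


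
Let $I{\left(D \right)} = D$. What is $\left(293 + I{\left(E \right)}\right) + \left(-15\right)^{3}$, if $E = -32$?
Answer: $-3114$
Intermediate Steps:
$\left(293 + I{\left(E \right)}\right) + \left(-15\right)^{3} = \left(293 - 32\right) + \left(-15\right)^{3} = 261 - 3375 = -3114$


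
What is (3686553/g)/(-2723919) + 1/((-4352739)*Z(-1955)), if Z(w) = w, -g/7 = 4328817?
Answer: 3494849814401194/78041989905775091070105 ≈ 4.4782e-8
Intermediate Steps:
g = -30301719 (g = -7*4328817 = -30301719)
(3686553/g)/(-2723919) + 1/((-4352739)*Z(-1955)) = (3686553/(-30301719))/(-2723919) + 1/(-4352739*(-1955)) = (3686553*(-1/30301719))*(-1/2723919) - 1/4352739*(-1/1955) = -1228851/10100573*(-1/2723919) + 1/8509604745 = 409617/9171047568529 + 1/8509604745 = 3494849814401194/78041989905775091070105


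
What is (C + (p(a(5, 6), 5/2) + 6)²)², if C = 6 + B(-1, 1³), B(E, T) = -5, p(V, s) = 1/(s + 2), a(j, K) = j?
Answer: 10349089/6561 ≈ 1577.4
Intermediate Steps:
p(V, s) = 1/(2 + s)
C = 1 (C = 6 - 5 = 1)
(C + (p(a(5, 6), 5/2) + 6)²)² = (1 + (1/(2 + 5/2) + 6)²)² = (1 + (1/(9/2) + 6)²)² = (1 + (2/9 + 6)²)² = (1 + (56/9)²)² = (1 + 3136/81)² = (3217/81)² = 10349089/6561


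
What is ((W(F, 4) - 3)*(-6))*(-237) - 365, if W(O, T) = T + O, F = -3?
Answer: -3209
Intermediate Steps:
W(O, T) = O + T
((W(F, 4) - 3)*(-6))*(-237) - 365 = (((-3 + 4) - 3)*(-6))*(-237) - 365 = ((1 - 3)*(-6))*(-237) - 365 = -2*(-6)*(-237) - 365 = 12*(-237) - 365 = -2844 - 365 = -3209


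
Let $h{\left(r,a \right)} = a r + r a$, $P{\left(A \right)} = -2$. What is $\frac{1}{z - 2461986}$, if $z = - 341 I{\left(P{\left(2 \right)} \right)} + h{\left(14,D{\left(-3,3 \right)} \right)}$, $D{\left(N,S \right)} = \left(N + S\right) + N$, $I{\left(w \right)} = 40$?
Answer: $- \frac{1}{2475710} \approx -4.0392 \cdot 10^{-7}$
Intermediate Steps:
$D{\left(N,S \right)} = S + 2 N$
$h{\left(r,a \right)} = 2 a r$ ($h{\left(r,a \right)} = a r + a r = 2 a r$)
$z = -13724$ ($z = \left(-341\right) 40 + 2 \left(3 + 2 \left(-3\right)\right) 14 = -13640 + 2 \left(3 - 6\right) 14 = -13640 + 2 \left(-3\right) 14 = -13640 - 84 = -13724$)
$\frac{1}{z - 2461986} = \frac{1}{-13724 - 2461986} = \frac{1}{-2475710} = - \frac{1}{2475710}$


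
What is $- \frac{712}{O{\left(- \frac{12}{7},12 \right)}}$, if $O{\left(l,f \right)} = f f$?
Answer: $- \frac{89}{18} \approx -4.9444$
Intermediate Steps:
$O{\left(l,f \right)} = f^{2}$
$- \frac{712}{O{\left(- \frac{12}{7},12 \right)}} = - \frac{712}{12^{2}} = - \frac{712}{144} = \left(-712\right) \frac{1}{144} = - \frac{89}{18}$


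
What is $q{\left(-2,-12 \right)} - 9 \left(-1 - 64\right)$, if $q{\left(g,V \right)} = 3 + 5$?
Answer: $593$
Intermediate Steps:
$q{\left(g,V \right)} = 8$
$q{\left(-2,-12 \right)} - 9 \left(-1 - 64\right) = 8 - 9 \left(-1 - 64\right) = 8 - -585 = 8 + 585 = 593$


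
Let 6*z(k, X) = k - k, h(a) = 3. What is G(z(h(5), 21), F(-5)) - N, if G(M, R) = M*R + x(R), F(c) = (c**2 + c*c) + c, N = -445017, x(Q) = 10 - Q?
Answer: 444982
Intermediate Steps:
z(k, X) = 0 (z(k, X) = (k - k)/6 = (1/6)*0 = 0)
F(c) = c + 2*c**2 (F(c) = (c**2 + c**2) + c = 2*c**2 + c = c + 2*c**2)
G(M, R) = 10 - R + M*R (G(M, R) = M*R + (10 - R) = 10 - R + M*R)
G(z(h(5), 21), F(-5)) - N = (10 - (-5)*(1 + 2*(-5)) + 0*(-5*(1 + 2*(-5)))) - 1*(-445017) = (10 - (-5)*(1 - 10) + 0*(-5*(1 - 10))) + 445017 = (10 - (-5)*(-9) + 0*(-5*(-9))) + 445017 = (10 - 1*45 + 0*45) + 445017 = (10 - 45 + 0) + 445017 = -35 + 445017 = 444982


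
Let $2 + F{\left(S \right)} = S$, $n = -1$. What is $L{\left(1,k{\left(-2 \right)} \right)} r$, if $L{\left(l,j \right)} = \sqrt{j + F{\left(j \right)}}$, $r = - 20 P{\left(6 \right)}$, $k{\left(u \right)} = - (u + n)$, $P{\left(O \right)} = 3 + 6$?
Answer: $-360$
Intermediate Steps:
$F{\left(S \right)} = -2 + S$
$P{\left(O \right)} = 9$
$k{\left(u \right)} = 1 - u$ ($k{\left(u \right)} = - (u - 1) = - (-1 + u) = 1 - u$)
$r = -180$ ($r = \left(-20\right) 9 = -180$)
$L{\left(l,j \right)} = \sqrt{-2 + 2 j}$ ($L{\left(l,j \right)} = \sqrt{j + \left(-2 + j\right)} = \sqrt{-2 + 2 j}$)
$L{\left(1,k{\left(-2 \right)} \right)} r = \sqrt{-2 + 2 \left(1 - -2\right)} \left(-180\right) = \sqrt{-2 + 2 \left(1 + 2\right)} \left(-180\right) = \sqrt{-2 + 2 \cdot 3} \left(-180\right) = \sqrt{-2 + 6} \left(-180\right) = \sqrt{4} \left(-180\right) = 2 \left(-180\right) = -360$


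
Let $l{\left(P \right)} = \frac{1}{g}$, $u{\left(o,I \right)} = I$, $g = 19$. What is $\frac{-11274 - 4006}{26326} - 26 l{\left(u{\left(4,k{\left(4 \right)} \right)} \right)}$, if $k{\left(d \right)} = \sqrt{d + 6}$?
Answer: $- \frac{487398}{250097} \approx -1.9488$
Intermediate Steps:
$k{\left(d \right)} = \sqrt{6 + d}$
$l{\left(P \right)} = \frac{1}{19}$
$\frac{-11274 - 4006}{26326} - 26 l{\left(u{\left(4,k{\left(4 \right)} \right)} \right)} = \frac{-11274 - 4006}{26326} - 26 \cdot \frac{1}{19} = \left(-15280\right) \frac{1}{26326} - \frac{26}{19} = - \frac{7640}{13163} - \frac{26}{19} = - \frac{487398}{250097}$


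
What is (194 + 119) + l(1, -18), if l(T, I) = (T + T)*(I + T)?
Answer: 279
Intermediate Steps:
l(T, I) = 2*T*(I + T) (l(T, I) = (2*T)*(I + T) = 2*T*(I + T))
(194 + 119) + l(1, -18) = (194 + 119) + 2*1*(-18 + 1) = 313 + 2*1*(-17) = 313 - 34 = 279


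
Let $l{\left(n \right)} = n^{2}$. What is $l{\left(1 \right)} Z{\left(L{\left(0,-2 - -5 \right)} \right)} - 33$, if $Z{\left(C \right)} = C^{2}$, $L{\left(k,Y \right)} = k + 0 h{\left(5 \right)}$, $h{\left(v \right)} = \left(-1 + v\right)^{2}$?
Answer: $-33$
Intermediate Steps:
$L{\left(k,Y \right)} = k$ ($L{\left(k,Y \right)} = k + 0 \left(-1 + 5\right)^{2} = k + 0 \cdot 4^{2} = k + 0 \cdot 16 = k + 0 = k$)
$l{\left(1 \right)} Z{\left(L{\left(0,-2 - -5 \right)} \right)} - 33 = 1^{2} \cdot 0^{2} - 33 = 1 \cdot 0 - 33 = 0 - 33 = -33$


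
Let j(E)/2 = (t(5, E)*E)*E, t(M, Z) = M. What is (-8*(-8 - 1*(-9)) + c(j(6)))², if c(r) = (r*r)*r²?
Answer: 282110990476861440064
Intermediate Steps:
j(E) = 10*E² (j(E) = 2*((5*E)*E) = 2*(5*E²) = 10*E²)
c(r) = r⁴ (c(r) = r²*r² = r⁴)
(-8*(-8 - 1*(-9)) + c(j(6)))² = (-8*(-8 - 1*(-9)) + (10*6²)⁴)² = (-8*(-8 + 9) + (10*36)⁴)² = (-8*1 + 360⁴)² = (-8 + 16796160000)² = 16796159992² = 282110990476861440064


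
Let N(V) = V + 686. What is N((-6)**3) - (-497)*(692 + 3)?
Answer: 345885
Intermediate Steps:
N(V) = 686 + V
N((-6)**3) - (-497)*(692 + 3) = (686 + (-6)**3) - (-497)*(692 + 3) = (686 - 216) - (-497)*695 = 470 - 1*(-345415) = 470 + 345415 = 345885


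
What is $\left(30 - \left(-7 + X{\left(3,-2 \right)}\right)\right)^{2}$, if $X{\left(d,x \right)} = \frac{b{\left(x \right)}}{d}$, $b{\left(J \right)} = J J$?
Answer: $\frac{11449}{9} \approx 1272.1$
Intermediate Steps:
$b{\left(J \right)} = J^{2}$
$X{\left(d,x \right)} = \frac{x^{2}}{d}$
$\left(30 - \left(-7 + X{\left(3,-2 \right)}\right)\right)^{2} = \left(30 + \left(7 - \frac{\left(-2\right)^{2}}{3}\right)\right)^{2} = \left(30 + \left(7 - \frac{1}{3} \cdot 4\right)\right)^{2} = \left(30 + \left(7 - \frac{4}{3}\right)\right)^{2} = \left(30 + \frac{17}{3}\right)^{2} = \left(\frac{107}{3}\right)^{2} = \frac{11449}{9}$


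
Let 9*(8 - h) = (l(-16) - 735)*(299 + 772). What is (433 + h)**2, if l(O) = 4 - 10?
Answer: 7853504400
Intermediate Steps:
l(O) = -6
h = 88187 (h = 8 - (-6 - 735)*(299 + 772)/9 = 8 - (-247)*1071/3 = 8 - 1/9*(-793611) = 8 + 88179 = 88187)
(433 + h)**2 = (433 + 88187)**2 = 88620**2 = 7853504400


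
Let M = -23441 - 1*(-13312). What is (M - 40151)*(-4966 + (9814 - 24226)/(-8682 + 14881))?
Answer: 1548555920880/6199 ≈ 2.4981e+8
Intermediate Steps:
M = -10129 (M = -23441 + 13312 = -10129)
(M - 40151)*(-4966 + (9814 - 24226)/(-8682 + 14881)) = (-10129 - 40151)*(-4966 + (9814 - 24226)/(-8682 + 14881)) = -50280*(-4966 - 14412/6199) = -50280*(-30798646/6199) = 1548555920880/6199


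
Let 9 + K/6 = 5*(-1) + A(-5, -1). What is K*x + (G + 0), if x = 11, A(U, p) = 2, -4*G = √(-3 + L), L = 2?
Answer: -792 - I/4 ≈ -792.0 - 0.25*I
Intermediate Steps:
G = -I/4 (G = -√(-3 + 2)/4 = -I/4 ≈ -0.25*I)
K = -72 (K = -54 + 6*(5*(-1) + 2) = -54 + 6*(-5 + 2) = -54 + 6*(-3) = -54 - 18 = -72)
K*x + (G + 0) = -72*11 + (-I/4 + 0) = -792 - I/4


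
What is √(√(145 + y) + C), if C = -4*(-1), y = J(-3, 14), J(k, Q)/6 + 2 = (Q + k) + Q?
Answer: √(4 + √283) ≈ 4.5632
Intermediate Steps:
J(k, Q) = -12 + 6*k + 12*Q (J(k, Q) = -12 + 6*((Q + k) + Q) = -12 + 6*(k + 2*Q) = -12 + (6*k + 12*Q) = -12 + 6*k + 12*Q)
y = 138 (y = -12 + 6*(-3) + 12*14 = -12 - 18 + 168 = 138)
C = 4
√(√(145 + y) + C) = √(√(145 + 138) + 4) = √(√283 + 4) = √(4 + √283)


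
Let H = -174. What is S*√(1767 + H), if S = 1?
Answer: 3*√177 ≈ 39.912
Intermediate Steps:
S*√(1767 + H) = 1*√(1767 - 174) = 1*√1593 = 1*(3*√177) = 3*√177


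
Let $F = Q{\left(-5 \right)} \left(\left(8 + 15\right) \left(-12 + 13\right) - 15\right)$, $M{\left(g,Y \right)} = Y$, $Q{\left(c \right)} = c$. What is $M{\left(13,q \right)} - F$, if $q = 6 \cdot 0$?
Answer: $40$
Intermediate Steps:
$q = 0$
$F = -40$ ($F = - 5 \left(\left(8 + 15\right) \left(-12 + 13\right) - 15\right) = - 5 \left(23 \cdot 1 - 15\right) = - 5 \left(23 - 15\right) = \left(-5\right) 8 = -40$)
$M{\left(13,q \right)} - F = 0 - -40 = 0 + 40 = 40$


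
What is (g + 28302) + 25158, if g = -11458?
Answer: 42002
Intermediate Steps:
(g + 28302) + 25158 = (-11458 + 28302) + 25158 = 16844 + 25158 = 42002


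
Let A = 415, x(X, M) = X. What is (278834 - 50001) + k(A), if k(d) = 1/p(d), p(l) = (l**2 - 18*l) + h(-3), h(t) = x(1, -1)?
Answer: 37701609749/164756 ≈ 2.2883e+5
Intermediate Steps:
h(t) = 1
p(l) = 1 + l**2 - 18*l (p(l) = (l**2 - 18*l) + 1 = 1 + l**2 - 18*l)
k(d) = 1/(1 + d**2 - 18*d)
(278834 - 50001) + k(A) = (278834 - 50001) + 1/(1 + 415**2 - 18*415) = 228833 + 1/(1 + 172225 - 7470) = 228833 + 1/164756 = 37701609749/164756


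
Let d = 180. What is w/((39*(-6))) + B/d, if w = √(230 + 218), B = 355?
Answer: 71/36 - 4*√7/117 ≈ 1.8818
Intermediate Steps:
w = 8*√7 (w = √448 = 8*√7 ≈ 21.166)
w/((39*(-6))) + B/d = (8*√7)/((39*(-6))) + 355/180 = (8*√7)/(-234) + 355*(1/180) = (8*√7)*(-1/234) + 71/36 = -4*√7/117 + 71/36 = 71/36 - 4*√7/117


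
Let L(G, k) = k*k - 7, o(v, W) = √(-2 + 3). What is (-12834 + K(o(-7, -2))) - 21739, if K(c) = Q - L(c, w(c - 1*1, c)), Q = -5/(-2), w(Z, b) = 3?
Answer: -69145/2 ≈ -34573.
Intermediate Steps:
Q = 5/2 (Q = -5*(-½) = 5/2 ≈ 2.5000)
o(v, W) = 1 (o(v, W) = √1 = 1)
L(G, k) = -7 + k² (L(G, k) = k² - 7 = -7 + k²)
K(c) = ½ (K(c) = 5/2 - (-7 + 3²) = 5/2 - (-7 + 9) = 5/2 - 1*2 = 5/2 - 2 = ½)
(-12834 + K(o(-7, -2))) - 21739 = (-12834 + ½) - 21739 = -25667/2 - 21739 = -69145/2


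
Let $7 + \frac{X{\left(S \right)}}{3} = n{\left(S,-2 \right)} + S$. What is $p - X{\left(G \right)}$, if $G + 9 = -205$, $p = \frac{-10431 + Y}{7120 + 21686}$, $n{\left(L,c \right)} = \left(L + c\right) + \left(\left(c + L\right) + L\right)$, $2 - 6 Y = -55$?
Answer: $\frac{149827969}{57612} \approx 2600.6$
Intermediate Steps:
$Y = \frac{19}{2}$ ($Y = \frac{1}{3} - - \frac{55}{6} = \frac{1}{3} + \frac{55}{6} = \frac{19}{2} \approx 9.5$)
$n{\left(L,c \right)} = 2 c + 3 L$ ($n{\left(L,c \right)} = \left(L + c\right) + \left(\left(L + c\right) + L\right) = \left(L + c\right) + \left(c + 2 L\right) = 2 c + 3 L$)
$p = - \frac{20843}{57612}$ ($p = \frac{-10431 + \frac{19}{2}}{7120 + 21686} = - \frac{20843}{2 \cdot 28806} = \left(- \frac{20843}{2}\right) \frac{1}{28806} = - \frac{20843}{57612} \approx -0.36178$)
$G = -214$ ($G = -9 - 205 = -214$)
$X{\left(S \right)} = -33 + 12 S$ ($X{\left(S \right)} = -21 + 3 \left(\left(2 \left(-2\right) + 3 S\right) + S\right) = -21 + 3 \left(\left(-4 + 3 S\right) + S\right) = -21 + 3 \left(-4 + 4 S\right) = -21 + \left(-12 + 12 S\right) = -33 + 12 S$)
$p - X{\left(G \right)} = - \frac{20843}{57612} - \left(-33 + 12 \left(-214\right)\right) = - \frac{20843}{57612} - \left(-33 - 2568\right) = - \frac{20843}{57612} - -2601 = - \frac{20843}{57612} + 2601 = \frac{149827969}{57612}$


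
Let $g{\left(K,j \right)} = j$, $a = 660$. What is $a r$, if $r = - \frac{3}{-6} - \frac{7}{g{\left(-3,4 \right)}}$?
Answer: $-825$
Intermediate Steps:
$r = - \frac{5}{4}$ ($r = - \frac{3}{-6} - \frac{7}{4} = \left(-3\right) \left(- \frac{1}{6}\right) - \frac{7}{4} = \frac{1}{2} - \frac{7}{4} = - \frac{5}{4} \approx -1.25$)
$a r = 660 \left(- \frac{5}{4}\right) = -825$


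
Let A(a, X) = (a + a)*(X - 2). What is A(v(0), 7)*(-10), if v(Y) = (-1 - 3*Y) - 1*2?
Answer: 300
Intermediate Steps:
v(Y) = -3 - 3*Y (v(Y) = (-1 - 3*Y) - 2 = -3 - 3*Y)
A(a, X) = 2*a*(-2 + X) (A(a, X) = (2*a)*(-2 + X) = 2*a*(-2 + X))
A(v(0), 7)*(-10) = (2*(-3 - 3*0)*(-2 + 7))*(-10) = (2*(-3 + 0)*5)*(-10) = (2*(-3)*5)*(-10) = -30*(-10) = 300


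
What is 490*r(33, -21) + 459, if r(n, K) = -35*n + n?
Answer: -549321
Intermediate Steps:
r(n, K) = -34*n
490*r(33, -21) + 459 = 490*(-34*33) + 459 = 490*(-1122) + 459 = -549780 + 459 = -549321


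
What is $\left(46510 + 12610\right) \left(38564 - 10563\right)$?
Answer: $1655419120$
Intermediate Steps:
$\left(46510 + 12610\right) \left(38564 - 10563\right) = 59120 \cdot 28001 = 1655419120$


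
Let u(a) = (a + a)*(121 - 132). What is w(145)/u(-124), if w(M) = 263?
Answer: 263/2728 ≈ 0.096408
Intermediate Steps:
u(a) = -22*a (u(a) = (2*a)*(-11) = -22*a)
w(145)/u(-124) = 263/((-22*(-124))) = 263/2728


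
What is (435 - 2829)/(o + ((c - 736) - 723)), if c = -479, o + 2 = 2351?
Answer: -798/137 ≈ -5.8248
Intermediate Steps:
o = 2349 (o = -2 + 2351 = 2349)
(435 - 2829)/(o + ((c - 736) - 723)) = (435 - 2829)/(2349 + ((-479 - 736) - 723)) = -2394/(2349 + (-1215 - 723)) = -2394/(2349 - 1938) = -2394/411 = -2394*1/411 = -798/137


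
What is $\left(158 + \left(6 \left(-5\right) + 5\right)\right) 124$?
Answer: $16492$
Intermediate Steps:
$\left(158 + \left(6 \left(-5\right) + 5\right)\right) 124 = \left(158 + \left(-30 + 5\right)\right) 124 = \left(158 - 25\right) 124 = 133 \cdot 124 = 16492$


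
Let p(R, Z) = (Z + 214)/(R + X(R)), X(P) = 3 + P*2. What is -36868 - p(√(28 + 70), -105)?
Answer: -10728479/291 - 763*√2/291 ≈ -36871.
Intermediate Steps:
X(P) = 3 + 2*P
p(R, Z) = (214 + Z)/(3 + 3*R) (p(R, Z) = (Z + 214)/(R + (3 + 2*R)) = (214 + Z)/(3 + 3*R))
-36868 - p(√(28 + 70), -105) = -36868 - (214 - 105)/(3*(1 + √(28 + 70))) = -36868 - 109/(3*(1 + √98)) = -36868 - 109/(3*(1 + 7*√2))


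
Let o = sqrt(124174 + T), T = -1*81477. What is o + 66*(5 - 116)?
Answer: -7326 + sqrt(42697) ≈ -7119.4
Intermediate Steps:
T = -81477
o = sqrt(42697) (o = sqrt(124174 - 81477) = sqrt(42697) ≈ 206.63)
o + 66*(5 - 116) = sqrt(42697) + 66*(5 - 116) = sqrt(42697) + 66*(-111) = sqrt(42697) - 7326 = -7326 + sqrt(42697)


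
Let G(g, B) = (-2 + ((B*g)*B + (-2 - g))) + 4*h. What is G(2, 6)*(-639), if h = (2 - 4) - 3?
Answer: -29394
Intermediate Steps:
h = -5 (h = -2 - 3 = -5)
G(g, B) = -24 - g + g*B**2 (G(g, B) = (-2 + ((B*g)*B + (-2 - g))) + 4*(-5) = (-2 + (g*B**2 + (-2 - g))) - 20 = (-2 + (-2 - g + g*B**2)) - 20 = (-4 - g + g*B**2) - 20 = -24 - g + g*B**2)
G(2, 6)*(-639) = (-24 - 1*2 + 2*6**2)*(-639) = (-24 - 2 + 2*36)*(-639) = (-24 - 2 + 72)*(-639) = 46*(-639) = -29394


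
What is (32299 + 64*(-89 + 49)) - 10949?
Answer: 18790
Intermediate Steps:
(32299 + 64*(-89 + 49)) - 10949 = (32299 + 64*(-40)) - 10949 = (32299 - 2560) - 10949 = 29739 - 10949 = 18790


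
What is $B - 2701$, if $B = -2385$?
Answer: $-5086$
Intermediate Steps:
$B - 2701 = -2385 - 2701 = -5086$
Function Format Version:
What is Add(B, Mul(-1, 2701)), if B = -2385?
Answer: -5086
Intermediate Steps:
Add(B, Mul(-1, 2701)) = Add(-2385, Mul(-1, 2701)) = Add(-2385, -2701) = -5086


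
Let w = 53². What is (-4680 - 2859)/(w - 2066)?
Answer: -7539/743 ≈ -10.147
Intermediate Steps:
w = 2809
(-4680 - 2859)/(w - 2066) = (-4680 - 2859)/(2809 - 2066) = -7539/743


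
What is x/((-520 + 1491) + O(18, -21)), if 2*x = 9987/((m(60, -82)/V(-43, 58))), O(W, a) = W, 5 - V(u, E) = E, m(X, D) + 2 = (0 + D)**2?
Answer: -529311/13296116 ≈ -0.039809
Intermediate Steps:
m(X, D) = -2 + D**2 (m(X, D) = -2 + (0 + D)**2 = -2 + D**2)
V(u, E) = 5 - E
x = -529311/13444 (x = (9987/(((-2 + (-82)**2)/(5 - 1*58))))/2 = (9987/(((-2 + 6724)/(5 - 58))))/2 = (9987/((6722/(-53))))/2 = (9987/((6722*(-1/53))))/2 = (9987/(-6722/53))/2 = (9987*(-53/6722))/2 = (1/2)*(-529311/6722) = -529311/13444 ≈ -39.372)
x/((-520 + 1491) + O(18, -21)) = -529311/(13444*((-520 + 1491) + 18)) = -529311/(13444*(971 + 18)) = -529311/13444/989 = -529311/13444*1/989 = -529311/13296116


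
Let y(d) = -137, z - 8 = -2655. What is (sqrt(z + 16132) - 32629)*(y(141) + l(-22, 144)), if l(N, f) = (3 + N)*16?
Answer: 14389389 - 441*sqrt(13485) ≈ 1.4338e+7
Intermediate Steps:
z = -2647 (z = 8 - 2655 = -2647)
l(N, f) = 48 + 16*N
(sqrt(z + 16132) - 32629)*(y(141) + l(-22, 144)) = (sqrt(-2647 + 16132) - 32629)*(-137 + (48 + 16*(-22))) = (sqrt(13485) - 32629)*(-137 + (48 - 352)) = (-32629 + sqrt(13485))*(-137 - 304) = (-32629 + sqrt(13485))*(-441) = 14389389 - 441*sqrt(13485)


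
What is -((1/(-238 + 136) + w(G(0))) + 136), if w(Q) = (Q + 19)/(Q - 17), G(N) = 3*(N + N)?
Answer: -13757/102 ≈ -134.87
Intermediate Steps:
G(N) = 6*N (G(N) = 3*(2*N) = 6*N)
w(Q) = (19 + Q)/(-17 + Q)
-((1/(-238 + 136) + w(G(0))) + 136) = -((1/(-238 + 136) + (19 + 6*0)/(-17 + 6*0)) + 136) = -((1/(-102) + (19 + 0)/(-17 + 0)) + 136) = -((-1/102 + 19/(-17)) + 136) = -((-1/102 - 1/17*19) + 136) = -((-1/102 - 19/17) + 136) = -(-115/102 + 136) = -1*13757/102 = -13757/102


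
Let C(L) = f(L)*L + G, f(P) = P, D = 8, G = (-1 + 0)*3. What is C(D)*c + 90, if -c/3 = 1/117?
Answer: 3449/39 ≈ 88.436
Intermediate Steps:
G = -3 (G = -1*3 = -3)
c = -1/39 (c = -3/117 = -3*1/117 = -1/39 ≈ -0.025641)
C(L) = -3 + L² (C(L) = L*L - 3 = L² - 3 = -3 + L²)
C(D)*c + 90 = (-3 + 8²)*(-1/39) + 90 = (-3 + 64)*(-1/39) + 90 = 61*(-1/39) + 90 = -61/39 + 90 = 3449/39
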